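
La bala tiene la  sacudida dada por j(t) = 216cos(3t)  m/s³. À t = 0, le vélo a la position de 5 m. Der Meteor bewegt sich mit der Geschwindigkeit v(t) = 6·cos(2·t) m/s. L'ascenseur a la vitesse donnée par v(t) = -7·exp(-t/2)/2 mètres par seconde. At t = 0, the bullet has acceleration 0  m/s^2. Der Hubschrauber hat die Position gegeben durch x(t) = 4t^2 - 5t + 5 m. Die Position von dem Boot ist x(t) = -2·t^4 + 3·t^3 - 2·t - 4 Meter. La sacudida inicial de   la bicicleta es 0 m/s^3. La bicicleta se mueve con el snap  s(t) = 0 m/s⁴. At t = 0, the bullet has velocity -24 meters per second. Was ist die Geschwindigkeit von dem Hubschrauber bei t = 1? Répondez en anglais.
Starting from position x(t) = 4·t^2 - 5·t + 5, we take 1 derivative. The derivative of position gives velocity: v(t) = 8·t - 5. We have velocity v(t) = 8·t - 5. Substituting t = 1: v(1) = 3.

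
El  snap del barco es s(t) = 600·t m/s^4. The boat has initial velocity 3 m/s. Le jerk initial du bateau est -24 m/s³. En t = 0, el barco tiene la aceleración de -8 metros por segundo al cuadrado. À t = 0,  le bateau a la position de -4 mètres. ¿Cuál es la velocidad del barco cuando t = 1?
Partiendo del snap s(t) = 600·t, tomamos 3 integrales. Tomando ∫s(t)dt y aplicando j(0) = -24, encontramos j(t) = 300·t^2 - 24. Integrando la sacudida y usando la condición inicial a(0) = -8, obtenemos a(t) = 100·t^3 - 24·t - 8. Integrando la aceleración y usando la condición inicial v(0) = 3, obtenemos v(t) = 25·t^4 - 12·t^2 - 8·t + 3. De la ecuación de la velocidad v(t) = 25·t^4 - 12·t^2 - 8·t + 3, sustituimos t = 1 para obtener v = 8.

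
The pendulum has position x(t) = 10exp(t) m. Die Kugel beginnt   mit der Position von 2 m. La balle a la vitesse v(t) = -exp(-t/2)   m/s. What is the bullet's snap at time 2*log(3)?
To solve this, we need to take 3 derivatives of our velocity equation v(t) = -exp(-t/2). Differentiating velocity, we get acceleration: a(t) = exp(-t/2)/2. The derivative of acceleration gives jerk: j(t) = -exp(-t/2)/4. The derivative of jerk gives snap: s(t) = exp(-t/2)/8. From the given snap equation s(t) = exp(-t/2)/8, we substitute t = 2*log(3) to get s = 1/24.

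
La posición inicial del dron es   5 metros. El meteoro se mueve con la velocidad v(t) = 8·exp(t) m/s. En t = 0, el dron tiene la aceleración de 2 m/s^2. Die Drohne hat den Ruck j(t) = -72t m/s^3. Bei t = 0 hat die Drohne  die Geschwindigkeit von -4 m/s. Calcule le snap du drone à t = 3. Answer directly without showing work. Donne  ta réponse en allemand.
Bei t = 3, s = -72.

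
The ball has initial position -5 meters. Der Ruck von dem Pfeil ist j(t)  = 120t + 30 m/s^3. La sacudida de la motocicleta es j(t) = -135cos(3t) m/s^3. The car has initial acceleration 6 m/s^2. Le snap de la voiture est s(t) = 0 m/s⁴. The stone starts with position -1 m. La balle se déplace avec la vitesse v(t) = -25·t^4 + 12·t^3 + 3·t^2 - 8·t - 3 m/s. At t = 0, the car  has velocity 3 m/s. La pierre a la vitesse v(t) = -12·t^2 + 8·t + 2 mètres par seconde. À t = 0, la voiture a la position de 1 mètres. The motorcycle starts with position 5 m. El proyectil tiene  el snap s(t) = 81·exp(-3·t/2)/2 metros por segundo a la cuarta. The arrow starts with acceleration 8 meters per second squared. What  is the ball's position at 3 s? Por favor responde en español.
Debemos encontrar la antiderivada de nuestra ecuación de la velocidad v(t) = -25·t^4 + 12·t^3 + 3·t^2 - 8·t - 3 1 vez. Integrando la velocidad y usando la condición inicial x(0) = -5, obtenemos x(t) = -5·t^5 + 3·t^4 + t^3 - 4·t^2 - 3·t - 5. Tenemos la posición x(t) = -5·t^5 + 3·t^4 + t^3 - 4·t^2 - 3·t - 5. Sustituyendo t = 3: x(3) = -995.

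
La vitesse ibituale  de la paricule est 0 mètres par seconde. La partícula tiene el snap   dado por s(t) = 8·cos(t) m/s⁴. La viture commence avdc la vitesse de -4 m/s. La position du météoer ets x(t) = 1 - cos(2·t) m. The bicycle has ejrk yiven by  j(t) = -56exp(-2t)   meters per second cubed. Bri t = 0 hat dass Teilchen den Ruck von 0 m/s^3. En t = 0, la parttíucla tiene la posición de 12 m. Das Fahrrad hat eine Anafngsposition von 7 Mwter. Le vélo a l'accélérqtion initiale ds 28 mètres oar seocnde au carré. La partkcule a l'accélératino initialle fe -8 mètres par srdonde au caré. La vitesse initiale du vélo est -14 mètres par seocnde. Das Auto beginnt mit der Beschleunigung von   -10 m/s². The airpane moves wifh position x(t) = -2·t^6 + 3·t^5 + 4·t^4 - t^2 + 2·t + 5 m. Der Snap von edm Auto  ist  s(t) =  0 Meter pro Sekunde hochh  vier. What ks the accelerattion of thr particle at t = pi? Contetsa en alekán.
Um dies zu lösen, müssen wir 2 Integrale unserer Gleichung für den Snap s(t) = 8·cos(t) finden. Das Integral von dem Snap ist der Ruck. Mit j(0) = 0 erhalten wir j(t) = 8·sin(t). Mit ∫j(t)dt und Anwendung von a(0) = -8, finden wir a(t) = -8·cos(t). Wir haben die Beschleunigung a(t) = -8·cos(t). Durch Einsetzen von t = pi: a(pi) = 8.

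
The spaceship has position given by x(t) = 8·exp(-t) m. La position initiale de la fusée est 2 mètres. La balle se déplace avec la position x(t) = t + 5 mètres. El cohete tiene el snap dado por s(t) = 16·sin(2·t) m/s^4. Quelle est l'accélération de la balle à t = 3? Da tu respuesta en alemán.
Wir müssen unsere Gleichung für die Position x(t) = t + 5 2-mal ableiten. Mit d/dt von x(t) finden wir v(t) = 1. Durch Ableiten von der Geschwindigkeit erhalten wir die Beschleunigung: a(t) = 0. Wir haben die Beschleunigung a(t) = 0. Durch Einsetzen von t = 3: a(3) = 0.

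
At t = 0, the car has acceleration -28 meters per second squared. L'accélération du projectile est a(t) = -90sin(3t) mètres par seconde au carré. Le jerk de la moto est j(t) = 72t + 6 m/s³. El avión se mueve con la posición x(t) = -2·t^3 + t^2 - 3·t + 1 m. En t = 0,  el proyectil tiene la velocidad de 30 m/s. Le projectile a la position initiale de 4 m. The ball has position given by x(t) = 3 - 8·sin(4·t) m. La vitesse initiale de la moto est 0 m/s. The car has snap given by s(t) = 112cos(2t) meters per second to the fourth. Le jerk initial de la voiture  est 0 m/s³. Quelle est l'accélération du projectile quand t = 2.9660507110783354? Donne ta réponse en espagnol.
Usando a(t) = -90·sin(3·t) y sustituyendo t = 2.9660507110783354, encontramos a = -45.2357288201356.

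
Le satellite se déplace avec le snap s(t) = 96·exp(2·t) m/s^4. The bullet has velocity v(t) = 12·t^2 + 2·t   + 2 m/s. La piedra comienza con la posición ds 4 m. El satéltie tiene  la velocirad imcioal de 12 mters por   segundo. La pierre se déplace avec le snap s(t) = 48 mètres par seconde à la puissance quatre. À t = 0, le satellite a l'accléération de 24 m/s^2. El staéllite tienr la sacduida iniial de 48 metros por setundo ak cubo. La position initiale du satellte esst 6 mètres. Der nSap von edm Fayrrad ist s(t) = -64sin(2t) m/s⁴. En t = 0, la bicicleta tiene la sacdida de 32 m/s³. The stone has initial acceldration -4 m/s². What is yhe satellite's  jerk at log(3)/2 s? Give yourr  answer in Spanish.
Debemos encontrar la integral de nuestra ecuación del snap s(t) = 96·exp(2·t) 1 vez. Integrando el snap y usando la condición inicial j(0) = 48, obtenemos j(t) = 48·exp(2·t). Tenemos la sacudida j(t) = 48·exp(2·t). Sustituyendo t = log(3)/2: j(log(3)/2) = 144.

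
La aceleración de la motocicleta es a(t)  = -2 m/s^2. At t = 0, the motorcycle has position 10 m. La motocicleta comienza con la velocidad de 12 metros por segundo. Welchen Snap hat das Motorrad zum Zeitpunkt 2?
Wir müssen unsere Gleichung für die Beschleunigung a(t) = -2 2-mal ableiten. Durch Ableiten von der Beschleunigung erhalten wir den Ruck: j(t) = 0. Mit d/dt von j(t) finden wir s(t) = 0. Mit s(t) = 0 und Einsetzen von t = 2, finden wir s = 0.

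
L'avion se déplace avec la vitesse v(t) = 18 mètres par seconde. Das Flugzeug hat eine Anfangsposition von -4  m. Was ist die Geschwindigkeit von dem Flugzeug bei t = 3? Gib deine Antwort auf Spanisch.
De la ecuación de la velocidad v(t) = 18, sustituimos t = 3 para obtener v = 18.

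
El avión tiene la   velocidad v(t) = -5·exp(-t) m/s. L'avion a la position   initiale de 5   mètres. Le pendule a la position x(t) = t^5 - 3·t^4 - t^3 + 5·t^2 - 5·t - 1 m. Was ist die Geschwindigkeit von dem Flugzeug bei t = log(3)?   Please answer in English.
We have velocity v(t) = -5·exp(-t). Substituting t = log(3): v(log(3)) = -5/3.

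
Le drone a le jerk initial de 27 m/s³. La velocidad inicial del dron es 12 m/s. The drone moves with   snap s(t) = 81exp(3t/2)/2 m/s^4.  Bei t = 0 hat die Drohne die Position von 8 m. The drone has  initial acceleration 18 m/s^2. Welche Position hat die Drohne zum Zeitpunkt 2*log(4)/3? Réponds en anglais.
We need to integrate our snap equation s(t) = 81·exp(3·t/2)/2 4 times. The antiderivative of snap is jerk. Using j(0) = 27, we get j(t) = 27·exp(3·t/2). The antiderivative of jerk, with a(0) = 18, gives acceleration: a(t) = 18·exp(3·t/2). The integral of acceleration, with v(0) = 12, gives velocity: v(t) = 12·exp(3·t/2). The antiderivative of velocity is position. Using x(0) = 8, we get x(t) = 8·exp(3·t/2). Using x(t) = 8·exp(3·t/2) and substituting t = 2*log(4)/3, we find x = 32.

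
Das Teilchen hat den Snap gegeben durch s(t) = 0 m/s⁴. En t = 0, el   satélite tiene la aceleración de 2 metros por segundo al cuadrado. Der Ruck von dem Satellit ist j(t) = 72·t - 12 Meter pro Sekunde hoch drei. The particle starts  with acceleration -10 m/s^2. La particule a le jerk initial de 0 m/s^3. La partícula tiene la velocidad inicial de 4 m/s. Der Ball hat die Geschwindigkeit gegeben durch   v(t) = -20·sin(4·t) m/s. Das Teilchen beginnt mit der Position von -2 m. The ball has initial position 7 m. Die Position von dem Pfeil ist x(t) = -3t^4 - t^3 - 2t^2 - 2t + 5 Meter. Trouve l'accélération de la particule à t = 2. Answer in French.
Nous devons intégrer notre équation du snap s(t) = 0 2 fois. L'intégrale du snap, avec j(0) = 0, donne le jerk: j(t) = 0. L'intégrale du jerk est l'accélération. En utilisant a(0) = -10, nous obtenons a(t) = -10. Nous avons l'accélération a(t) = -10. En substituant t = 2: a(2) = -10.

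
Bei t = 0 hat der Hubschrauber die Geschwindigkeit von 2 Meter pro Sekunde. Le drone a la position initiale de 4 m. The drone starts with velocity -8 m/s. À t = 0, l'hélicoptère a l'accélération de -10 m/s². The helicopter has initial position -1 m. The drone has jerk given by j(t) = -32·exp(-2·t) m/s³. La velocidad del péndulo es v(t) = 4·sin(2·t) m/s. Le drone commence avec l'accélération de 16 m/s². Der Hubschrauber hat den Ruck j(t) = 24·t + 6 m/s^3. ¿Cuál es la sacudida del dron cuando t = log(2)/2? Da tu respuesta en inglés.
We have jerk j(t) = -32·exp(-2·t). Substituting t = log(2)/2: j(log(2)/2) = -16.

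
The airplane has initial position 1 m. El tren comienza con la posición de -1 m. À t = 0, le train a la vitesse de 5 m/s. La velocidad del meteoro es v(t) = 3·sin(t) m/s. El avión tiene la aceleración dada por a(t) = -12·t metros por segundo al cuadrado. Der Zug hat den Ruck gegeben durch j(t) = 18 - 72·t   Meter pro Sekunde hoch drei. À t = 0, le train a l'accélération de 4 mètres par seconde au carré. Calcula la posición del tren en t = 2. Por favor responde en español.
Debemos encontrar la integral de nuestra ecuación de la sacudida j(t) = 18 - 72·t 3 veces. Tomando ∫j(t)dt y aplicando a(0) = 4, encontramos a(t) = -36·t^2 + 18·t + 4. Integrando la aceleración y usando la condición inicial v(0) = 5, obtenemos v(t) = -12·t^3 + 9·t^2 + 4·t + 5. Tomando ∫v(t)dt y aplicando x(0) = -1, encontramos x(t) = -3·t^4 + 3·t^3 + 2·t^2 + 5·t - 1. Usando x(t) = -3·t^4 + 3·t^3 + 2·t^2 + 5·t - 1 y sustituyendo t = 2, encontramos x = -7.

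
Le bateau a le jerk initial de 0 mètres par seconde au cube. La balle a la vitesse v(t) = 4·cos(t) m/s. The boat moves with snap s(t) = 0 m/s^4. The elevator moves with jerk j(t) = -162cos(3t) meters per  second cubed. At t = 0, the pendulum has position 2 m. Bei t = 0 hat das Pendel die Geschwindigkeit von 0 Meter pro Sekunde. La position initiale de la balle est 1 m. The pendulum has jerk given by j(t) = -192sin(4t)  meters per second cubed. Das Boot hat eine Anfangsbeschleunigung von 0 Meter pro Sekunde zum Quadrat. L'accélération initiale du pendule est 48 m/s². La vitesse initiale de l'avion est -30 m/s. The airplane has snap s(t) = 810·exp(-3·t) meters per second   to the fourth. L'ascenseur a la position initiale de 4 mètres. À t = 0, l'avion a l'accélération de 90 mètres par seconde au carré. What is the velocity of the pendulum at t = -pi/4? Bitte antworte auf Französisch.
En partant du jerk j(t) = -192·sin(4·t), nous prenons 2 primitives. La primitive du jerk est l'accélération. En utilisant a(0) = 48, nous obtenons a(t) = 48·cos(4·t). En intégrant l'accélération et en utilisant la condition initiale v(0) = 0, nous obtenons v(t) = 12·sin(4·t). En utilisant v(t) = 12·sin(4·t) et en substituant t = -pi/4, nous trouvons v = 0.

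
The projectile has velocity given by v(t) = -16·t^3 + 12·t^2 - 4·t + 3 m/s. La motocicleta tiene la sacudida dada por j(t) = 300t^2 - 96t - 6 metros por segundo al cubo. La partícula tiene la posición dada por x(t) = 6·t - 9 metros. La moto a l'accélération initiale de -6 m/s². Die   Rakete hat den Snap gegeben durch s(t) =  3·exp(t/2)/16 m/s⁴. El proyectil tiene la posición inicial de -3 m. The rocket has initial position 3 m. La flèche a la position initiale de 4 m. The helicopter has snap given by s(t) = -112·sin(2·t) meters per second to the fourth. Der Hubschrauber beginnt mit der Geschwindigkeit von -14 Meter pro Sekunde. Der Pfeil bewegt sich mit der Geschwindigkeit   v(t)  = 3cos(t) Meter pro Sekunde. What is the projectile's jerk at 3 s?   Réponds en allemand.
Wir müssen unsere Gleichung für die Geschwindigkeit v(t) = -16·t^3 + 12·t^2 - 4·t + 3 2-mal ableiten. Durch Ableiten von der Geschwindigkeit erhalten wir die Beschleunigung: a(t) = -48·t^2 + 24·t - 4. Mit d/dt von a(t) finden wir j(t) = 24 - 96·t. Wir haben den Ruck j(t) = 24 - 96·t. Durch Einsetzen von t = 3: j(3) = -264.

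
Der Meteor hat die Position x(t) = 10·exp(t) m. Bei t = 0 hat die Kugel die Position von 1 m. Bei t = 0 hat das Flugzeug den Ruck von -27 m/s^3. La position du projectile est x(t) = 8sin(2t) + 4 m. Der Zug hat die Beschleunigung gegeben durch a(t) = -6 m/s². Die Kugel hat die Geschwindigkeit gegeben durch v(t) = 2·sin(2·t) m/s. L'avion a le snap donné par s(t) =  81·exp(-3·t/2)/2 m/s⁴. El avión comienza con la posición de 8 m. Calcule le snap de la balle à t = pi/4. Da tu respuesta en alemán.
Ausgehend von der Geschwindigkeit v(t) = 2·sin(2·t), nehmen wir 3 Ableitungen. Mit d/dt von v(t) finden wir a(t) = 4·cos(2·t). Mit d/dt von a(t) finden wir j(t) = -8·sin(2·t). Mit d/dt von j(t) finden wir s(t) = -16·cos(2·t). Aus der Gleichung für den Snap s(t) = -16·cos(2·t), setzen wir t = pi/4 ein und erhalten s = 0.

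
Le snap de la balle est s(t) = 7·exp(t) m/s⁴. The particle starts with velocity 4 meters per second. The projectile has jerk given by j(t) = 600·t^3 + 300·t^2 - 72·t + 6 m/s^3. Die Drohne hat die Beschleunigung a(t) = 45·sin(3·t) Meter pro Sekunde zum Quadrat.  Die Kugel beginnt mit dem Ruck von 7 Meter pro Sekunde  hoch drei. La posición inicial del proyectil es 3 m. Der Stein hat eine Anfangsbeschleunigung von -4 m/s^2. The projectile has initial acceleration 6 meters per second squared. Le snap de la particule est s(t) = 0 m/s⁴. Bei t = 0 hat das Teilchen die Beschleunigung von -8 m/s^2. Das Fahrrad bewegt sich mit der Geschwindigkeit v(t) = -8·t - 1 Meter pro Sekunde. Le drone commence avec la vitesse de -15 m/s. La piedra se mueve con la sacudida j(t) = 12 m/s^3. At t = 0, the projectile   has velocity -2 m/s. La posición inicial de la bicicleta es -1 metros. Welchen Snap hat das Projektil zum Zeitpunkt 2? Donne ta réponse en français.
En partant du jerk j(t) = 600·t^3 + 300·t^2 - 72·t + 6, nous prenons 1 dérivée. En prenant d/dt de j(t), nous trouvons s(t) = 1800·t^2 + 600·t - 72. En utilisant s(t) = 1800·t^2 + 600·t - 72 et en substituant t = 2, nous trouvons s = 8328.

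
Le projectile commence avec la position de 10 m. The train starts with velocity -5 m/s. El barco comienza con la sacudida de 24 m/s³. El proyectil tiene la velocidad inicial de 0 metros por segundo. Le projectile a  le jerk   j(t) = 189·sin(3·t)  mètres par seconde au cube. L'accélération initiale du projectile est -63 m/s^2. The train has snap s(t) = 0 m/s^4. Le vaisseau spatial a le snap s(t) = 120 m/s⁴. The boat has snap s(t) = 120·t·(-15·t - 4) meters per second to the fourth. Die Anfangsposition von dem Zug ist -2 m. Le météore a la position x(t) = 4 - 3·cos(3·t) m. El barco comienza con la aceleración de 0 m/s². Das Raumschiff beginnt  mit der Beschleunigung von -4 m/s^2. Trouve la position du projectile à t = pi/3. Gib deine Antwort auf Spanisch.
Debemos encontrar la antiderivada de nuestra ecuación de la sacudida j(t) = 189·sin(3·t) 3 veces. Tomando ∫j(t)dt y aplicando a(0) = -63, encontramos a(t) = -63·cos(3·t). Tomando ∫a(t)dt y aplicando v(0) = 0, encontramos v(t) = -21·sin(3·t). La integral de la velocidad es la posición. Usando x(0) = 10, obtenemos x(t) = 7·cos(3·t) + 3. Usando x(t) = 7·cos(3·t) + 3 y sustituyendo t = pi/3, encontramos x = -4.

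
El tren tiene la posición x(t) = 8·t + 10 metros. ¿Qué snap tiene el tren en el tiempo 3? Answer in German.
Um dies zu lösen, müssen wir 4 Ableitungen unserer Gleichung für die Position x(t) = 8·t + 10 nehmen. Durch Ableiten von der Position erhalten wir die Geschwindigkeit: v(t) = 8. Durch Ableiten von der Geschwindigkeit erhalten wir die Beschleunigung: a(t) = 0. Mit d/dt von a(t) finden wir j(t) = 0. Durch Ableiten von dem Ruck erhalten wir den Snap: s(t) = 0. Wir haben den Snap s(t) = 0. Durch Einsetzen von t = 3: s(3) = 0.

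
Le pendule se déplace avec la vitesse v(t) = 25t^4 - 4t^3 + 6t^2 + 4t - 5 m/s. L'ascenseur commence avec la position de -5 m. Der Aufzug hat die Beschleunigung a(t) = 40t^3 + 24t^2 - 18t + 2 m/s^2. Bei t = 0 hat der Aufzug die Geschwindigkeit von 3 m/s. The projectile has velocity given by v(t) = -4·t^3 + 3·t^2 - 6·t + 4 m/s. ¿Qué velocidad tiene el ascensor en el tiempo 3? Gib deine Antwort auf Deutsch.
Wir müssen das Integral unserer Gleichung für die Beschleunigung a(t) = 40·t^3 + 24·t^2 - 18·t + 2 1-mal finden. Die Stammfunktion von der Beschleunigung ist die Geschwindigkeit. Mit v(0) = 3 erhalten wir v(t) = 10·t^4 + 8·t^3 - 9·t^2 + 2·t + 3. Aus der Gleichung für die Geschwindigkeit v(t) = 10·t^4 + 8·t^3 - 9·t^2 + 2·t + 3, setzen wir t = 3 ein und erhalten v = 954.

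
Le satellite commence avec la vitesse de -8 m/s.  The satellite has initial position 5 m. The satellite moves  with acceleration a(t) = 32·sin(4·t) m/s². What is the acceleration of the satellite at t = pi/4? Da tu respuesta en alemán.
Aus der Gleichung für die Beschleunigung a(t) = 32·sin(4·t), setzen wir t = pi/4 ein und erhalten a = 0.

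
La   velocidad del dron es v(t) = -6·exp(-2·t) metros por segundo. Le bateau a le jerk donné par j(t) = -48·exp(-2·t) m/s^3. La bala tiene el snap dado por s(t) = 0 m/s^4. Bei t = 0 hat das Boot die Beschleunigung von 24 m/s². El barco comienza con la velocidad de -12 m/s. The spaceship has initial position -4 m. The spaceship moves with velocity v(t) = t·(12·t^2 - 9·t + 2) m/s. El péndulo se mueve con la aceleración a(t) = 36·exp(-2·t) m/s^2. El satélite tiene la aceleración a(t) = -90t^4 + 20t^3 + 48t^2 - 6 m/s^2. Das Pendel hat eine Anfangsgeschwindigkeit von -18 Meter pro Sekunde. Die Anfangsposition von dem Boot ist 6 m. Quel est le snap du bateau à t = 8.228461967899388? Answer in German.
Ausgehend von dem Ruck j(t) = -48·exp(-2·t), nehmen wir 1 Ableitung. Mit d/dt von j(t) finden wir s(t) = 96·exp(-2·t). Aus der Gleichung für den Snap s(t) = 96·exp(-2·t), setzen wir t = 8.228461967899388 ein und erhalten s = 0.00000684100611486118.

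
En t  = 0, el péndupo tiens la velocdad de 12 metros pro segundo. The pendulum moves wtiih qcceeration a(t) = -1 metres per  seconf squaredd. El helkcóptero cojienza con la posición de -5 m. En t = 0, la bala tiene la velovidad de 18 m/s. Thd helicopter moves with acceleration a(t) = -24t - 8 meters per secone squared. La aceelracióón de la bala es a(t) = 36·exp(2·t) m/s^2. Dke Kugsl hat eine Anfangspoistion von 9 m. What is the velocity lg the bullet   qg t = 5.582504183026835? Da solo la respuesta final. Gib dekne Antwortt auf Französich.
À t = 5.582504183026835, v = 1271083.34700481.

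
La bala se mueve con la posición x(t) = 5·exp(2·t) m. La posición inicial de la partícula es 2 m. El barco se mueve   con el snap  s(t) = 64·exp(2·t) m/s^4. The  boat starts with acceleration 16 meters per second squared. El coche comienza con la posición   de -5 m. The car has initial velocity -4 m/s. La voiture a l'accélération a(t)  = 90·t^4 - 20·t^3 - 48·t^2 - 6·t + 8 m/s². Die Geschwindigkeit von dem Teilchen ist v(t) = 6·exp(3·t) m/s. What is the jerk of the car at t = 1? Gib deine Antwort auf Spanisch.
Partiendo de la aceleración a(t) = 90·t^4 - 20·t^3 - 48·t^2 - 6·t + 8, tomamos 1 derivada. La derivada de la aceleración da la sacudida: j(t) = 360·t^3 - 60·t^2 - 96·t - 6. Tenemos la sacudida j(t) = 360·t^3 - 60·t^2 - 96·t - 6. Sustituyendo t = 1: j(1) = 198.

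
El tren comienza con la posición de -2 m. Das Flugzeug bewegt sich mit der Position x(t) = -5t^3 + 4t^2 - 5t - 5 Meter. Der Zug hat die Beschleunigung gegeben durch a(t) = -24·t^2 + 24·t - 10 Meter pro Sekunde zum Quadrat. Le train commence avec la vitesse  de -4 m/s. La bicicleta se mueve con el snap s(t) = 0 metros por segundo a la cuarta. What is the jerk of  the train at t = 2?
To solve this, we need to take 1 derivative of our acceleration equation a(t) = -24·t^2 + 24·t - 10. Differentiating acceleration, we get jerk: j(t) = 24 - 48·t. From the given jerk equation j(t) = 24 - 48·t, we substitute t = 2 to get j = -72.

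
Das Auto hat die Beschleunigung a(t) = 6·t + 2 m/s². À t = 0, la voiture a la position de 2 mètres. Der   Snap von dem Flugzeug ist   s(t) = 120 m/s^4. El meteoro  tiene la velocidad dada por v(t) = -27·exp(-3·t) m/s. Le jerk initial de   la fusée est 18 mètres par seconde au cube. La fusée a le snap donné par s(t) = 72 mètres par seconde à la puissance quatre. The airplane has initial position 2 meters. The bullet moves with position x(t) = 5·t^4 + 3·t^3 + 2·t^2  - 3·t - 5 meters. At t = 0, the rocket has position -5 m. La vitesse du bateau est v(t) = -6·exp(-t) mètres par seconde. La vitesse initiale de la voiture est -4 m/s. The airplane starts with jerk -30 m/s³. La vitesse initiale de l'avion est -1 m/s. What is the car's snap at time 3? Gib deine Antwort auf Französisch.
Nous devons dériver notre équation de l'accélération a(t) = 6·t + 2 2 fois. La dérivée de l'accélération donne le jerk: j(t) = 6. La dérivée du jerk donne le snap: s(t) = 0. De l'équation du snap s(t) = 0, nous substituons t = 3 pour obtenir s = 0.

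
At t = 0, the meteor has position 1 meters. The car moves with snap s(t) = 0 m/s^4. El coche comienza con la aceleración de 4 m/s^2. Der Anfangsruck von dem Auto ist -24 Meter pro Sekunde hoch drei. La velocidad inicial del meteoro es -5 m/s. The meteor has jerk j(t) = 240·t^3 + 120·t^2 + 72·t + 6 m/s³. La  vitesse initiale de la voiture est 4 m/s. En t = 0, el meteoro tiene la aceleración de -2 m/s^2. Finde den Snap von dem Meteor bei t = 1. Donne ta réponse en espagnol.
Para resolver esto, necesitamos tomar 1 derivada de nuestra ecuación de la sacudida j(t) = 240·t^3 + 120·t^2 + 72·t + 6. Tomando d/dt de j(t), encontramos s(t) = 720·t^2 + 240·t + 72. Usando s(t) = 720·t^2 + 240·t + 72 y sustituyendo t = 1, encontramos s = 1032.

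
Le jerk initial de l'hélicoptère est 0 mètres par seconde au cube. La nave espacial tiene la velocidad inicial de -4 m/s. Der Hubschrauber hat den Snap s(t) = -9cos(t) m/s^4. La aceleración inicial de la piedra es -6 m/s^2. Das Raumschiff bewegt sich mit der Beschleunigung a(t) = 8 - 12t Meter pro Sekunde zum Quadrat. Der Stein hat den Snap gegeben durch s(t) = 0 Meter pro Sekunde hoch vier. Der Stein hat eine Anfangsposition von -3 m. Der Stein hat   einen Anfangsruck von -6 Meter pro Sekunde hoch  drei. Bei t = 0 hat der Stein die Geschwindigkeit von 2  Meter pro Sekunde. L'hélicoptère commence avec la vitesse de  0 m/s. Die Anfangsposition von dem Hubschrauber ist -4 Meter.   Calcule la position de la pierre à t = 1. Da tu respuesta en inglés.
To find the answer, we compute 4 antiderivatives of s(t) = 0. The antiderivative of snap, with j(0) = -6, gives jerk: j(t) = -6. Taking ∫j(t)dt and applying a(0) = -6, we find a(t) = -6·t - 6. The antiderivative of acceleration is velocity. Using v(0) = 2, we get v(t) = -3·t^2 - 6·t + 2. Integrating velocity and using the initial condition x(0) = -3, we get x(t) = -t^3 - 3·t^2 + 2·t - 3. We have position x(t) = -t^3 - 3·t^2 + 2·t - 3. Substituting t = 1: x(1) = -5.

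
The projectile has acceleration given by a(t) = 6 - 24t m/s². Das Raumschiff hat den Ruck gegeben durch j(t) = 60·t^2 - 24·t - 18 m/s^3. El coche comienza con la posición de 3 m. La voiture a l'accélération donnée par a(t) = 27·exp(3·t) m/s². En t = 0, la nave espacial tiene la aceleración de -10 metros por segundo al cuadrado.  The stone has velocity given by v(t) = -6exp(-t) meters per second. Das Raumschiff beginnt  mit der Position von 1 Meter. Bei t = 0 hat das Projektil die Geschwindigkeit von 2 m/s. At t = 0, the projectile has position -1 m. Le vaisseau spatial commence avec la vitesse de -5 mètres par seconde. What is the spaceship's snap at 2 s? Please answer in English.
Starting from jerk j(t) = 60·t^2 - 24·t - 18, we take 1 derivative. Differentiating jerk, we get snap: s(t) = 120·t - 24. From the given snap equation s(t) = 120·t - 24, we substitute t = 2 to get s = 216.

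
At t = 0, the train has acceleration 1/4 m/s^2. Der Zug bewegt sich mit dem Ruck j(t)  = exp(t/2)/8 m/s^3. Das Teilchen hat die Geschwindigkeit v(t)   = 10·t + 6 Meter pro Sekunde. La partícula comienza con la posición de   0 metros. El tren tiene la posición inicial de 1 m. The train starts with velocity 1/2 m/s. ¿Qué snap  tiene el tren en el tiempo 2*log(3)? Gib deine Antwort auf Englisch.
We must differentiate our jerk equation j(t) = exp(t/2)/8 1 time. Taking d/dt of j(t), we find s(t) = exp(t/2)/16. We have snap s(t) = exp(t/2)/16. Substituting t = 2*log(3): s(2*log(3)) = 3/16.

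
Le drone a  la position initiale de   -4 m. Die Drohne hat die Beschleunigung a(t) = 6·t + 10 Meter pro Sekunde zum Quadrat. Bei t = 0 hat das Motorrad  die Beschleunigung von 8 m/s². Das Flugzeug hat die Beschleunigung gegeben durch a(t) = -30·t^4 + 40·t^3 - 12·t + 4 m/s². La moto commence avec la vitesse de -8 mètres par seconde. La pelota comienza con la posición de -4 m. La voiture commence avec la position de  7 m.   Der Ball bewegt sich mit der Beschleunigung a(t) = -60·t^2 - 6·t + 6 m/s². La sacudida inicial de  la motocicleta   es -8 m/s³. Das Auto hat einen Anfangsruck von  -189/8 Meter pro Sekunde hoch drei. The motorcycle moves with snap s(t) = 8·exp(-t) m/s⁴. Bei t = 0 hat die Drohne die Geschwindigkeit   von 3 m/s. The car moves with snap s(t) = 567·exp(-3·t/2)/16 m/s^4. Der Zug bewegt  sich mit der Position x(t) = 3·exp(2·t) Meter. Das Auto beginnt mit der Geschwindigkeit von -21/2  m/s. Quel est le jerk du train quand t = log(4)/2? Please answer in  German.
Wir müssen unsere Gleichung für die Position x(t) = 3·exp(2·t) 3-mal ableiten. Die Ableitung von der Position ergibt die Geschwindigkeit: v(t) = 6·exp(2·t). Durch Ableiten von der Geschwindigkeit erhalten wir die Beschleunigung: a(t) = 12·exp(2·t). Mit d/dt von a(t) finden wir j(t) = 24·exp(2·t). Aus der Gleichung für den Ruck j(t) = 24·exp(2·t), setzen wir t = log(4)/2 ein und erhalten j = 96.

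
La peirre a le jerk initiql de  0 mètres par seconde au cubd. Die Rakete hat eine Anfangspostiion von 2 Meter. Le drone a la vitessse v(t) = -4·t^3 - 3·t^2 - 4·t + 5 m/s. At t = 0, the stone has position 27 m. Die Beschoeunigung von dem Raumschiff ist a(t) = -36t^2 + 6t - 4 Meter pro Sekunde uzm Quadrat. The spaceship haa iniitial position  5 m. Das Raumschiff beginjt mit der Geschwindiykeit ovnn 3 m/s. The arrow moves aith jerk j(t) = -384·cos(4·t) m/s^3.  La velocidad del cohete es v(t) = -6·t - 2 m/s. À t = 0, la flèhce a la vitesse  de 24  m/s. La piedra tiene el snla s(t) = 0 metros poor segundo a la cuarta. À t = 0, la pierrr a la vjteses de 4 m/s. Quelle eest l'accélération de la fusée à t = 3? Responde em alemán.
Um dies zu lösen, müssen wir 1 Ableitung unserer Gleichung für die Geschwindigkeit v(t) = -6·t - 2 nehmen. Durch Ableiten von der Geschwindigkeit erhalten wir die Beschleunigung: a(t) = -6. Aus der Gleichung für die Beschleunigung a(t) = -6, setzen wir t = 3 ein und erhalten a = -6.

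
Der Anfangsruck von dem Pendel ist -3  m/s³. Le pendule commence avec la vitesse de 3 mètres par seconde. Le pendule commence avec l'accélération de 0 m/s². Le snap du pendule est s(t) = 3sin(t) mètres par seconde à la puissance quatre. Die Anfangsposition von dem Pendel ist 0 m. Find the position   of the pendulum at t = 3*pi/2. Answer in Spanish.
Partiendo del snap s(t) = 3·sin(t), tomamos 4 antiderivadas. Tomando ∫s(t)dt y aplicando j(0) = -3, encontramos j(t) = -3·cos(t). Tomando ∫j(t)dt y aplicando a(0) = 0, encontramos a(t) = -3·sin(t). La antiderivada de la aceleración, con v(0) = 3, da la velocidad: v(t) = 3·cos(t). La integral de la velocidad, con x(0) = 0, da la posición: x(t) = 3·sin(t). Usando x(t) = 3·sin(t) y sustituyendo t = 3*pi/2, encontramos x = -3.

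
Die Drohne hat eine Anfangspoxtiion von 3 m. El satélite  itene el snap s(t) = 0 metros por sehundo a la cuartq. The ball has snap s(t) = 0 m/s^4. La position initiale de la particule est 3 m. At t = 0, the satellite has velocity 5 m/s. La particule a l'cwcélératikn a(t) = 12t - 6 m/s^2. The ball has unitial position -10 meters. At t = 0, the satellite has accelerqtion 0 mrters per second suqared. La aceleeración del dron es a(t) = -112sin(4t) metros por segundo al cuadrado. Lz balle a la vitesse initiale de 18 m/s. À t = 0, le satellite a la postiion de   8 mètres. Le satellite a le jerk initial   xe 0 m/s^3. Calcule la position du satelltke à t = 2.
Nous devons trouver l'intégrale de notre équation du snap s(t) = 0 4 fois. En prenant ∫s(t)dt et en appliquant j(0) = 0, nous trouvons j(t) = 0. La primitive du jerk, avec a(0) = 0, donne l'accélération: a(t) = 0. L'intégrale de l'accélération, avec v(0) = 5, donne la vitesse: v(t) = 5. La primitive de la vitesse est la position. En utilisant x(0) = 8, nous obtenons x(t) = 5·t + 8. De l'équation de la position x(t) = 5·t + 8, nous substituons t = 2 pour obtenir x = 18.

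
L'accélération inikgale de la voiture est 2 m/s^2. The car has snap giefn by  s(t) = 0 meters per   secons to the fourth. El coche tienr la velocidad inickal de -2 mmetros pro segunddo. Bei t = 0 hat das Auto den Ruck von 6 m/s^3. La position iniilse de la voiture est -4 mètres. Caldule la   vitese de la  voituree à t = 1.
Nous devons intégrer notre équation du snap s(t) = 0 3 fois. En intégrant le snap et en utilisant la condition initiale j(0) = 6, nous obtenons j(t) = 6. La primitive du jerk, avec a(0) = 2, donne l'accélération: a(t) = 6·t + 2. En intégrant l'accélération et en utilisant la condition initiale v(0) = -2, nous obtenons v(t) = 3·t^2 + 2·t - 2. Nous avons la vitesse v(t) = 3·t^2 + 2·t - 2. En substituant t = 1: v(1) = 3.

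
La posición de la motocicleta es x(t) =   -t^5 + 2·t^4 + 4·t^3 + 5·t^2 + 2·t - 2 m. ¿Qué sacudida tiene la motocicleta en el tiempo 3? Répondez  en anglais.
Starting from position x(t) = -t^5 + 2·t^4 + 4·t^3 + 5·t^2 + 2·t - 2, we take 3 derivatives. Taking d/dt of x(t), we find v(t) = -5·t^4 + 8·t^3 + 12·t^2 + 10·t + 2. The derivative of velocity gives acceleration: a(t) = -20·t^3 + 24·t^2 + 24·t + 10. Differentiating acceleration, we get jerk: j(t) = -60·t^2 + 48·t + 24. We have jerk j(t) = -60·t^2 + 48·t + 24. Substituting t = 3: j(3) = -372.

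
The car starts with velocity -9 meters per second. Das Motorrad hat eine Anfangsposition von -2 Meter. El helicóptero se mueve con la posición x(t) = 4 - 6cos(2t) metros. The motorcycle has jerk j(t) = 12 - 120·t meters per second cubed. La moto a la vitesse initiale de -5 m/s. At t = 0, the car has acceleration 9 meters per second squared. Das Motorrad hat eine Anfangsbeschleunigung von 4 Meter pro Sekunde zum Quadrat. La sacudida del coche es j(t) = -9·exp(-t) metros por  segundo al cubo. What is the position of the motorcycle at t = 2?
To find the answer, we compute 3 integrals of j(t) = 12 - 120·t. Finding the integral of j(t) and using a(0) = 4: a(t) = -60·t^2 + 12·t + 4. Finding the antiderivative of a(t) and using v(0) = -5: v(t) = -20·t^3 + 6·t^2 + 4·t - 5. The antiderivative of velocity is position. Using x(0) = -2, we get x(t) = -5·t^4 + 2·t^3 + 2·t^2 - 5·t - 2. From the given position equation x(t) = -5·t^4 + 2·t^3 + 2·t^2 - 5·t - 2, we substitute t = 2 to get x = -68.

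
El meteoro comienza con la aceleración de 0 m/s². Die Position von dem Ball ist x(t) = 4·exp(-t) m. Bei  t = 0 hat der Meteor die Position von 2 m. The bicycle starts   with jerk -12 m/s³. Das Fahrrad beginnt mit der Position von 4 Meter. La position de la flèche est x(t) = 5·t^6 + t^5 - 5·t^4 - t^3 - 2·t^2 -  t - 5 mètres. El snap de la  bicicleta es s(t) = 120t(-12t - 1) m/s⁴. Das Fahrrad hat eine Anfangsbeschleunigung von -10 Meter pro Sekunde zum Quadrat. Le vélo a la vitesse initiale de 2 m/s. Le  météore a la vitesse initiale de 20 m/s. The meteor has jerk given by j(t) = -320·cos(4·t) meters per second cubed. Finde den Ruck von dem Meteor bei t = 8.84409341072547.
Aus der Gleichung für den Ruck j(t) = -320·cos(4·t), setzen wir t = 8.84409341072547 ein und erhalten j = 218.578662746202.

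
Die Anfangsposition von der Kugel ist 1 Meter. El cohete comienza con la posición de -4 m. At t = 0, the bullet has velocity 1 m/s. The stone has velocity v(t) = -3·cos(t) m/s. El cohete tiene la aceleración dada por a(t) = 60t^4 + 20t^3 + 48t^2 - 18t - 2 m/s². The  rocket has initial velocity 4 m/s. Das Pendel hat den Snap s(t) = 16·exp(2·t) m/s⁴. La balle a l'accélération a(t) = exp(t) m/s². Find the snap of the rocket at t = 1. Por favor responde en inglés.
We must differentiate our acceleration equation a(t) = 60·t^4 + 20·t^3 + 48·t^2 - 18·t - 2 2 times. Taking d/dt of a(t), we find j(t) = 240·t^3 + 60·t^2 + 96·t - 18. Taking d/dt of j(t), we find s(t) = 720·t^2 + 120·t + 96. From the given snap equation s(t) = 720·t^2 + 120·t + 96, we substitute t = 1 to get s = 936.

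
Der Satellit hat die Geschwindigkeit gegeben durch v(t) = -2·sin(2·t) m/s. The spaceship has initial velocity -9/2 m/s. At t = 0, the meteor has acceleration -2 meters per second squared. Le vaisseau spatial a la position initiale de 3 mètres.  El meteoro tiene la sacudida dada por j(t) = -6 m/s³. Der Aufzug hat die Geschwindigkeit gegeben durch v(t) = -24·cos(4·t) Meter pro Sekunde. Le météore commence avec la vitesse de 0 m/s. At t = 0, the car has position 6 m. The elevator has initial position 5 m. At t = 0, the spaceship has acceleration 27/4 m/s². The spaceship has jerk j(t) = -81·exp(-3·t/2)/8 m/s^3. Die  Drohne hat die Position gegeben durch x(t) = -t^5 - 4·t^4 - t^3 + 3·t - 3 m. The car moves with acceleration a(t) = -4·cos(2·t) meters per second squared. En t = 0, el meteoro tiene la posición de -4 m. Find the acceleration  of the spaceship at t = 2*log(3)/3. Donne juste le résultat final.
At t = 2*log(3)/3, a = 9/4.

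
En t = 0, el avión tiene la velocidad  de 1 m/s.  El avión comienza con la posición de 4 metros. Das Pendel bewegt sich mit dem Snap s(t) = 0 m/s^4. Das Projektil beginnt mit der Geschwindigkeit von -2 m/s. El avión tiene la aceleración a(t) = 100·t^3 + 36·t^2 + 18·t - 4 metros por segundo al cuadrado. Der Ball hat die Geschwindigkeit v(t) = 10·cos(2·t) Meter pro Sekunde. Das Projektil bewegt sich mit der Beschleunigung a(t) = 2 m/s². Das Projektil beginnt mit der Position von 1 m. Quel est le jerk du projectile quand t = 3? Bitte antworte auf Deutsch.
Ausgehend von der Beschleunigung a(t) = 2, nehmen wir 1 Ableitung. Durch Ableiten von der Beschleunigung erhalten wir den Ruck: j(t) = 0. Wir haben den Ruck j(t) = 0. Durch Einsetzen von t = 3: j(3) = 0.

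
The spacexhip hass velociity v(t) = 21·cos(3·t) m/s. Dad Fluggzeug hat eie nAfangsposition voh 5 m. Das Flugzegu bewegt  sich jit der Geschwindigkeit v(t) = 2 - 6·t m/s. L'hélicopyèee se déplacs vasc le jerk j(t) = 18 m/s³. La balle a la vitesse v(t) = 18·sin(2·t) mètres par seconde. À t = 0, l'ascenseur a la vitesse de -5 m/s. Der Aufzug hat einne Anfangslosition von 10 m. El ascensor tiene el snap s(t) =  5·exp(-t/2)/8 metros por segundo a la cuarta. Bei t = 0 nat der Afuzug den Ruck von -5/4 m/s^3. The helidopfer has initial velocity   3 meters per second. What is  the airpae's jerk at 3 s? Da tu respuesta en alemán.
Wir müssen unsere Gleichung für die Geschwindigkeit v(t) = 2 - 6·t 2-mal ableiten. Die Ableitung von der Geschwindigkeit ergibt die Beschleunigung: a(t) = -6. Die Ableitung von der Beschleunigung ergibt den Ruck: j(t) = 0. Mit j(t) = 0 und Einsetzen von t = 3, finden wir j = 0.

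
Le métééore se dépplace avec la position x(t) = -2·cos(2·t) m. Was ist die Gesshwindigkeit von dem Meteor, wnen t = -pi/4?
Ausgehend von der Position x(t) = -2·cos(2·t), nehmen wir 1 Ableitung. Mit d/dt von x(t) finden wir v(t) = 4·sin(2·t). Mit v(t) = 4·sin(2·t) und Einsetzen von t = -pi/4, finden wir v = -4.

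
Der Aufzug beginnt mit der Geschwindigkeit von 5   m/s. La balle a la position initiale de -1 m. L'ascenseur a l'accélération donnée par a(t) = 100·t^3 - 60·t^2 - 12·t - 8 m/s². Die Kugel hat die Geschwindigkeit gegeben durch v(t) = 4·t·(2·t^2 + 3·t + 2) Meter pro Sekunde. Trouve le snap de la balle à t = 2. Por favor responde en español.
Partiendo de la velocidad v(t) = 4·t·(2·t^2 + 3·t + 2), tomamos 3 derivadas. Derivando la velocidad, obtenemos la aceleración: a(t) = 8·t^2 + 4·t·(4·t + 3) + 12·t + 8. Derivando la aceleración, obtenemos la sacudida: j(t) = 48·t + 24. La derivada de la sacudida da el snap: s(t) = 48. De la ecuación del snap s(t) = 48, sustituimos t = 2 para obtener s = 48.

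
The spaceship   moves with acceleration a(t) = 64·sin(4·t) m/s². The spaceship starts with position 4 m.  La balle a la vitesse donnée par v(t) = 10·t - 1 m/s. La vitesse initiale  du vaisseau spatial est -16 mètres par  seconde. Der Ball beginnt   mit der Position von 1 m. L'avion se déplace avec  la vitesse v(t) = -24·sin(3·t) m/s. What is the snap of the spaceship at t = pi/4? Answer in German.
Wir müssen unsere Gleichung für die Beschleunigung a(t) = 64·sin(4·t) 2-mal ableiten. Die Ableitung von der Beschleunigung ergibt den Ruck: j(t) = 256·cos(4·t). Die Ableitung von dem Ruck ergibt den Snap: s(t) = -1024·sin(4·t). Aus der Gleichung für den Snap s(t) = -1024·sin(4·t), setzen wir t = pi/4 ein und erhalten s = 0.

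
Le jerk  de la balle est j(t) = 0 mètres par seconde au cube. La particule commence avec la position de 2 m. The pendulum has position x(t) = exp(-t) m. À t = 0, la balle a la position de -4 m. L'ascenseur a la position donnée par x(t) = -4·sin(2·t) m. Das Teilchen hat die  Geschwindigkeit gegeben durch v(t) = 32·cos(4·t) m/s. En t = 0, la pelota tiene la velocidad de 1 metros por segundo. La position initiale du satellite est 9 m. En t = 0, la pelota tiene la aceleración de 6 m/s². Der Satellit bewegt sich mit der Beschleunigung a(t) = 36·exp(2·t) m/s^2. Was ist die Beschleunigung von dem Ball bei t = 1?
Wir müssen unsere Gleichung für den Ruck j(t) = 0 1-mal integrieren. Das Integral von dem Ruck ist die Beschleunigung. Mit a(0) = 6 erhalten wir a(t) = 6. Aus der Gleichung für die Beschleunigung a(t) = 6, setzen wir t = 1 ein und erhalten a = 6.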